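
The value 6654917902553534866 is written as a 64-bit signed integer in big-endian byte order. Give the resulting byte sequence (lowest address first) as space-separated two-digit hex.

5C 5B 04 92 B7 17 51 92

6654917902553534866 in hexadecimal, padded to 64 bits, is 0x5C5B0492B7175192.
Split into bytes (most-significant first): 5C 5B 04 92 B7 17 51 92.
Big-endian stores the most-significant byte at the lowest address.
So the memory order matches the most-significant-first order: 5C 5B 04 92 B7 17 51 92.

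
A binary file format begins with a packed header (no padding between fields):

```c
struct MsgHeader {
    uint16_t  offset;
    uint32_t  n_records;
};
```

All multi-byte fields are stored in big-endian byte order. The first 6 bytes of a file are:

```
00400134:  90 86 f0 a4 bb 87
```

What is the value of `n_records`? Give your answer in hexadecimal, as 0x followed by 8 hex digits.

0xF0A4BB87

`n_records` follows `offset` (2 bytes), so it starts at byte offset 2 and occupies 4 bytes.
Bytes at offsets 2..5: F0 A4 BB 87.
Big-endian stores the most-significant byte at the lowest address.
The bytes are already most-significant first: 0xF0A4BB87.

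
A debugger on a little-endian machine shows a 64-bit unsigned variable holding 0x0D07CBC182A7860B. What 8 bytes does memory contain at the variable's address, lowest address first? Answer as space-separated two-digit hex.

Split into bytes (most-significant first): 0D 07 CB C1 82 A7 86 0B.
In little-endian order the low byte comes first in memory.
So at ascending addresses the bytes are 0B 86 A7 82 C1 CB 07 0D.

0B 86 A7 82 C1 CB 07 0D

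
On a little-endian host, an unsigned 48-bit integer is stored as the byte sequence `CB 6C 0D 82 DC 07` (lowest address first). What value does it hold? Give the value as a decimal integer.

8643656117451

In little-endian order the low byte comes first in memory.
Reassemble most-significant byte first: 07 DC 82 0D 6C CB → 0x07DC820D6CCB.
0x07DC820D6CCB = 8643656117451.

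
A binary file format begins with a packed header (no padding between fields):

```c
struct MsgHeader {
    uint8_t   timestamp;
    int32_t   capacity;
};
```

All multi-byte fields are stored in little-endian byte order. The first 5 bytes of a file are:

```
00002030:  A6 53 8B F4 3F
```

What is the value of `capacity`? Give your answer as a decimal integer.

1072991059

`capacity` follows `timestamp` (1 byte), so it starts at byte offset 1 and occupies 4 bytes.
Bytes at offsets 1..4: 53 8B F4 3F.
Little-endian: lowest address holds the least-significant byte.
Reassemble most-significant byte first: 3F F4 8B 53 → 0x3FF48B53.
0x3FF48B53 = 1072991059.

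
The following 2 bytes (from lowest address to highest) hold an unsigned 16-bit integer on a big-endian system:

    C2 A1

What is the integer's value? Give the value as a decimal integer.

Big-endian stores the most-significant byte at the lowest address.
The bytes are already most-significant first: 0xC2A1.
0xC2A1 = 49825.

49825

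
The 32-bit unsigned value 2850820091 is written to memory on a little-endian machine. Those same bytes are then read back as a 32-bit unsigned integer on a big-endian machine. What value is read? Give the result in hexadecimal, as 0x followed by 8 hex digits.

2850820091 in 32-bit hexadecimal is 0xA9EC0FFB.
Stored little-endian, the bytes at ascending addresses are FB 0F EC A9.
Read back as big-endian, the last byte is least significant, giving 0xFB0FECA9.

0xFB0FECA9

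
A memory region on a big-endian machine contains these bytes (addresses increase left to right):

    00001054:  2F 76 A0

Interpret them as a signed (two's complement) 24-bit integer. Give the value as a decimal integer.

3110560

In big-endian order the high byte comes first in memory.
The bytes are already most-significant first: 0x2F76A0.
0x2F76A0 = 3110560.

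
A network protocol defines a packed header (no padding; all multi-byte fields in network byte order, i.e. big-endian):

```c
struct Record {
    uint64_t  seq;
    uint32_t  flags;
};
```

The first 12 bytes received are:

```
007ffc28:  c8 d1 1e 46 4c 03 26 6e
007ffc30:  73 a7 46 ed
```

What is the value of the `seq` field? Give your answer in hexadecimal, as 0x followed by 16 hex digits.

0xC8D11E464C03266E

`seq` is the first field, at byte offset 0, occupying 8 bytes.
Bytes at offsets 0..7: C8 D1 1E 46 4C 03 26 6E.
Big-endian stores the most-significant byte at the lowest address.
The bytes are already most-significant first: 0xC8D11E464C03266E.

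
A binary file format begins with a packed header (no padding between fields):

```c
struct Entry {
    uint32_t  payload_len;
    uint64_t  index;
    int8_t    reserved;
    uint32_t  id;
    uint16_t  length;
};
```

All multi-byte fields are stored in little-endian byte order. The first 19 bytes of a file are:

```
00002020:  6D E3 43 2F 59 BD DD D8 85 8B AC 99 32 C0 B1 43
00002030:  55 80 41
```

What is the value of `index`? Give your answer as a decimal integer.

`index` follows `payload_len` (4 bytes), so it starts at byte offset 4 and occupies 8 bytes.
Bytes at offsets 4..11: 59 BD DD D8 85 8B AC 99.
Little-endian: lowest address holds the least-significant byte.
Reassemble most-significant byte first: 99 AC 8B 85 D8 DD BD 59 → 0x99AC8B85D8DDBD59.
0x99AC8B85D8DDBD59 = 11073378990782528857.

11073378990782528857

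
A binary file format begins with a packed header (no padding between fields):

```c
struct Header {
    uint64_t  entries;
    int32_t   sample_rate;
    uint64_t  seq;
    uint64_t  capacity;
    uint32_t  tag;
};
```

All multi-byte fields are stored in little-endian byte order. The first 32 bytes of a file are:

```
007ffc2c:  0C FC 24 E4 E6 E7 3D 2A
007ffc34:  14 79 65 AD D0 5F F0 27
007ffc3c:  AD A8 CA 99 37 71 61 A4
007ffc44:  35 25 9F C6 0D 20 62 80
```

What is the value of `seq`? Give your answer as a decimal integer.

11081855294751399888

`seq` follows `entries` (8 B), `sample_rate` (4 B), so it starts at offset 8 + 4 = 12 and occupies 8 bytes.
Bytes at offsets 12..19: D0 5F F0 27 AD A8 CA 99.
Little-endian stores the least-significant byte at the lowest address.
Reassemble most-significant byte first: 99 CA A8 AD 27 F0 5F D0 → 0x99CAA8AD27F05FD0.
0x99CAA8AD27F05FD0 = 11081855294751399888.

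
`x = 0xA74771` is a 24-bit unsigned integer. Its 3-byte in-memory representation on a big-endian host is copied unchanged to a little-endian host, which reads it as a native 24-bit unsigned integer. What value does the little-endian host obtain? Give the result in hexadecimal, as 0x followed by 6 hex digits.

0x7147A7

Stored big-endian, the bytes at ascending addresses are A7 47 71.
Read back as little-endian, the first byte is least significant, giving 0x7147A7.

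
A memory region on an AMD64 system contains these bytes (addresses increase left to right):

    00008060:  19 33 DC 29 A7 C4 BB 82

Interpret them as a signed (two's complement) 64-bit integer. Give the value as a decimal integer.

Little-endian stores the least-significant byte at the lowest address.
Reassemble most-significant byte first: 82 BB C4 A7 29 DC 33 19 → 0x82BBC4A729DC3319.
Top bit is set, so as a signed 64-bit value this is 0x82BBC4A729DC3319 − 2^64 = -9026404805893147879.

-9026404805893147879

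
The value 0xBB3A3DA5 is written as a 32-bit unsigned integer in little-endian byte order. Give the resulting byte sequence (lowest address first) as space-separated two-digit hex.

A5 3D 3A BB

Split into bytes (most-significant first): BB 3A 3D A5.
In little-endian order the low byte comes first in memory.
So at ascending addresses the bytes are A5 3D 3A BB.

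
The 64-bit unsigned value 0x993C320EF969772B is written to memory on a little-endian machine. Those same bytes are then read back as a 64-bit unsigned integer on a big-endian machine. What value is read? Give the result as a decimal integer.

Stored little-endian, the bytes at ascending addresses are 2B 77 69 F9 0E 32 3C 99.
Read back as big-endian, the last byte is least significant, giving 0x2B7769F90E323C99.
0x2B7769F90E323C99 = 3132088584265415833.

3132088584265415833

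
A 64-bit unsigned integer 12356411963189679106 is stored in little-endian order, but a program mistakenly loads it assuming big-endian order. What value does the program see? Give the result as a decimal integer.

203874350339422891

12356411963189679106 in 64-bit hexadecimal is 0xAB7ACB36A44ED402.
Stored little-endian, the bytes at ascending addresses are 02 D4 4E A4 36 CB 7A AB.
Read back as big-endian, the last byte is least significant, giving 0x02D44EA436CB7AAB.
0x02D44EA436CB7AAB = 203874350339422891.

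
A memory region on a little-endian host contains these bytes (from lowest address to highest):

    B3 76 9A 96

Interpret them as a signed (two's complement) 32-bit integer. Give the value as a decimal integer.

In little-endian order the low byte comes first in memory.
Reassemble most-significant byte first: 96 9A 76 B3 → 0x969A76B3.
Top bit is set, so as a signed 32-bit value this is 0x969A76B3 − 2^32 = -1768261965.

-1768261965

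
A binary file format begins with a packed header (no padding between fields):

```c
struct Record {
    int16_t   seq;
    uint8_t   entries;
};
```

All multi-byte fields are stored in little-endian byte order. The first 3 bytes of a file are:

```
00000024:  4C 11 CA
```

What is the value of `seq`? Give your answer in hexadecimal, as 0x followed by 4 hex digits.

0x114C

`seq` is the first field, at byte offset 0, occupying 2 bytes.
Bytes at offsets 0..1: 4C 11.
Little-endian: lowest address holds the least-significant byte.
Reassemble most-significant byte first: 11 4C → 0x114C.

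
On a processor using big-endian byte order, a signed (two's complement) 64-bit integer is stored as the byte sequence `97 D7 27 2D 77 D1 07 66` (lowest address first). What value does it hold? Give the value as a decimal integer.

-7505487177752443034

Big-endian: lowest address holds the most-significant byte.
The bytes are already most-significant first: 0x97D7272D77D10766.
Top bit is set, so as a signed 64-bit value this is 0x97D7272D77D10766 − 2^64 = -7505487177752443034.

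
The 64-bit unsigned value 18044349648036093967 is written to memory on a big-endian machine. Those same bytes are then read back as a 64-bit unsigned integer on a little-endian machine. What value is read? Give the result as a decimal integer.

1143952643948309242

18044349648036093967 in 64-bit hexadecimal is 0xFA6A6866DE22E00F.
Stored big-endian, the bytes at ascending addresses are FA 6A 68 66 DE 22 E0 0F.
Read back as little-endian, the first byte is least significant, giving 0x0FE022DE66686AFA.
0x0FE022DE66686AFA = 1143952643948309242.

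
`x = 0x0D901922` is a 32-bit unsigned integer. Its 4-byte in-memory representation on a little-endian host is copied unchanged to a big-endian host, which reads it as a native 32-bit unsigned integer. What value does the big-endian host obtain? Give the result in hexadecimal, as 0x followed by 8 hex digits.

0x2219900D

Stored little-endian, the bytes at ascending addresses are 22 19 90 0D.
Read back as big-endian, the last byte is least significant, giving 0x2219900D.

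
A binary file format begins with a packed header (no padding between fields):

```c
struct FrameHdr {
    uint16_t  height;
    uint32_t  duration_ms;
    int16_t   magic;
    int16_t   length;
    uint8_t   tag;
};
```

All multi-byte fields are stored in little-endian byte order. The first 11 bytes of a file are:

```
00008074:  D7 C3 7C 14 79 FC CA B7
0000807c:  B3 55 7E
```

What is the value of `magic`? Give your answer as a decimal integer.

-18486

`magic` follows `height` (2 B), `duration_ms` (4 B), so it starts at offset 2 + 4 = 6 and occupies 2 bytes.
Bytes at offsets 6..7: CA B7.
In little-endian order the low byte comes first in memory.
Reassemble most-significant byte first: B7 CA → 0xB7CA.
Top bit is set, so as a signed 16-bit value this is 0xB7CA − 2^16 = -18486.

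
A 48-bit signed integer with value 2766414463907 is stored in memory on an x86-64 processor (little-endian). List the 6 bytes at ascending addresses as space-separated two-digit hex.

2766414463907 in hexadecimal, padded to 48 bits, is 0x02841B26C3A3.
Split into bytes (most-significant first): 02 84 1B 26 C3 A3.
Little-endian: lowest address holds the least-significant byte.
So at ascending addresses the bytes are A3 C3 26 1B 84 02.

A3 C3 26 1B 84 02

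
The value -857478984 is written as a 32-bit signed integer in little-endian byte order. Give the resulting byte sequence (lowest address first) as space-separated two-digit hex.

Two's complement of -857478984 in 32 bits: 857478984 = 0x331C1748; invert → 0xCCE3E8B7; add 1 → 0xCCE3E8B8.
Split into bytes (most-significant first): CC E3 E8 B8.
In little-endian order the low byte comes first in memory.
So at ascending addresses the bytes are B8 E8 E3 CC.

B8 E8 E3 CC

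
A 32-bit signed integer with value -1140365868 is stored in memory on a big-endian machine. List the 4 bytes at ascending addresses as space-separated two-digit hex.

Two's complement of -1140365868 in 32 bits: 1140365868 = 0x43F89A2C; invert → 0xBC0765D3; add 1 → 0xBC0765D4.
Split into bytes (most-significant first): BC 07 65 D4.
Big-endian: lowest address holds the most-significant byte.
So the memory order matches the most-significant-first order: BC 07 65 D4.

BC 07 65 D4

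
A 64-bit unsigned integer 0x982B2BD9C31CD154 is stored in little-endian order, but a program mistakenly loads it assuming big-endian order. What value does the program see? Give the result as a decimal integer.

Stored little-endian, the bytes at ascending addresses are 54 D1 1C C3 D9 2B 2B 98.
Read back as big-endian, the last byte is least significant, giving 0x54D11CC3D92B2B98.
0x54D11CC3D92B2B98 = 6111697796806159256.

6111697796806159256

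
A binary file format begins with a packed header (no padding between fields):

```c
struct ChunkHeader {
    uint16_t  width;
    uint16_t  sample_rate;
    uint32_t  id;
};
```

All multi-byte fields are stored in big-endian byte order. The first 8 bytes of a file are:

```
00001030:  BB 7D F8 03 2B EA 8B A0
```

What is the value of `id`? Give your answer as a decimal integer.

736791456

`id` follows `width` (2 B), `sample_rate` (2 B), so it starts at offset 2 + 2 = 4 and occupies 4 bytes.
Bytes at offsets 4..7: 2B EA 8B A0.
In big-endian order the high byte comes first in memory.
The bytes are already most-significant first: 0x2BEA8BA0.
0x2BEA8BA0 = 736791456.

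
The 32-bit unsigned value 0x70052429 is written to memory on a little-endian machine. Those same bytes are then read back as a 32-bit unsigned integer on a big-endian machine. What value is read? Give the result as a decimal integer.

690226544

Stored little-endian, the bytes at ascending addresses are 29 24 05 70.
Read back as big-endian, the last byte is least significant, giving 0x29240570.
0x29240570 = 690226544.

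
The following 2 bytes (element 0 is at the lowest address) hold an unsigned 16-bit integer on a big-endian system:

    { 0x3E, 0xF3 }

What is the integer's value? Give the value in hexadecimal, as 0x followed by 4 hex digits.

In big-endian order the high byte comes first in memory.
The bytes are already most-significant first: 0x3EF3.

0x3EF3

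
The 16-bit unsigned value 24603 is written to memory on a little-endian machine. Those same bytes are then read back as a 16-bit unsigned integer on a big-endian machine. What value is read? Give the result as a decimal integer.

7008

24603 in 16-bit hexadecimal is 0x601B.
Stored little-endian, the bytes at ascending addresses are 1B 60.
Read back as big-endian, the last byte is least significant, giving 0x1B60.
0x1B60 = 7008.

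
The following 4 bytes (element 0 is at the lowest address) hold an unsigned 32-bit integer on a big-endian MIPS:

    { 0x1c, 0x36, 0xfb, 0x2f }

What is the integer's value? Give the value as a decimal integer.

Big-endian stores the most-significant byte at the lowest address.
The bytes are already most-significant first: 0x1C36FB2F.
0x1C36FB2F = 473365295.

473365295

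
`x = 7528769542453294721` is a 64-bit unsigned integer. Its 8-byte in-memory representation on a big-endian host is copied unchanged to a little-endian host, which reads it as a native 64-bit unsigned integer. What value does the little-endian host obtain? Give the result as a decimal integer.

9328843226663123816

7528769542453294721 in 64-bit hexadecimal is 0x687B90027DB57681.
Stored big-endian, the bytes at ascending addresses are 68 7B 90 02 7D B5 76 81.
Read back as little-endian, the first byte is least significant, giving 0x8176B57D02907B68.
0x8176B57D02907B68 = 9328843226663123816.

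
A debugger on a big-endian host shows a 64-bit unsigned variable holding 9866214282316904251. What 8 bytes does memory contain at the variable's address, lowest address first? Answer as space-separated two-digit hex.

9866214282316904251 in hexadecimal, padded to 64 bits, is 0x88EBD59DC762773B.
Split into bytes (most-significant first): 88 EB D5 9D C7 62 77 3B.
Big-endian: lowest address holds the most-significant byte.
So the memory order matches the most-significant-first order: 88 EB D5 9D C7 62 77 3B.

88 EB D5 9D C7 62 77 3B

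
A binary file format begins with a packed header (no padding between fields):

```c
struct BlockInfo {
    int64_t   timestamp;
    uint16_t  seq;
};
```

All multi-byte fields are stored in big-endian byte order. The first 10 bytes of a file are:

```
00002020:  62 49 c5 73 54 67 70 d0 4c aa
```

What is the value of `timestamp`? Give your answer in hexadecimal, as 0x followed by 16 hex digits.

0x6249C573546770D0

`timestamp` is the first field, at byte offset 0, occupying 8 bytes.
Bytes at offsets 0..7: 62 49 C5 73 54 67 70 D0.
Big-endian stores the most-significant byte at the lowest address.
The bytes are already most-significant first: 0x6249C573546770D0.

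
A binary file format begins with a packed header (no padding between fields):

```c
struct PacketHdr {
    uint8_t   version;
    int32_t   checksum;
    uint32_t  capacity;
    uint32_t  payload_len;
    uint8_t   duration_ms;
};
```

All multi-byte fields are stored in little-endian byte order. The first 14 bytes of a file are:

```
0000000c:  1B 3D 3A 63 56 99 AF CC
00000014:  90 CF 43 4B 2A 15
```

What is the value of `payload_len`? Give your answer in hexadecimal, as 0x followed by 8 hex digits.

0x2A4B43CF

`payload_len` follows `version` (1 B), `checksum` (4 B), `capacity` (4 B), so it starts at offset 1 + 4 + 4 = 9 and occupies 4 bytes.
Bytes at offsets 9..12: CF 43 4B 2A.
In little-endian order the low byte comes first in memory.
Reassemble most-significant byte first: 2A 4B 43 CF → 0x2A4B43CF.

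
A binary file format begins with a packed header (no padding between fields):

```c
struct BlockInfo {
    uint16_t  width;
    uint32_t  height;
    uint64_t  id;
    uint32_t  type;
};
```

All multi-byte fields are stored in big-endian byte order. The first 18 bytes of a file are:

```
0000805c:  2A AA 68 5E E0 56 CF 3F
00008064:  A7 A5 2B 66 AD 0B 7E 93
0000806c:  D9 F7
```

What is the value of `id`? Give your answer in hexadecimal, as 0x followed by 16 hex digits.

`id` follows `width` (2 B), `height` (4 B), so it starts at offset 2 + 4 = 6 and occupies 8 bytes.
Bytes at offsets 6..13: CF 3F A7 A5 2B 66 AD 0B.
In big-endian order the high byte comes first in memory.
The bytes are already most-significant first: 0xCF3FA7A52B66AD0B.

0xCF3FA7A52B66AD0B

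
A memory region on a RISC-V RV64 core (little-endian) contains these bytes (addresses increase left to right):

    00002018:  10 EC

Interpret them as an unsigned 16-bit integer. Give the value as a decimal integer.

60432

In little-endian order the low byte comes first in memory.
Reassemble most-significant byte first: EC 10 → 0xEC10.
0xEC10 = 60432.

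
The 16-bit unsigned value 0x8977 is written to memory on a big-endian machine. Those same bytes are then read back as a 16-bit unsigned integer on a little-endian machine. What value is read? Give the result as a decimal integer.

30601

Stored big-endian, the bytes at ascending addresses are 89 77.
Read back as little-endian, the first byte is least significant, giving 0x7789.
0x7789 = 30601.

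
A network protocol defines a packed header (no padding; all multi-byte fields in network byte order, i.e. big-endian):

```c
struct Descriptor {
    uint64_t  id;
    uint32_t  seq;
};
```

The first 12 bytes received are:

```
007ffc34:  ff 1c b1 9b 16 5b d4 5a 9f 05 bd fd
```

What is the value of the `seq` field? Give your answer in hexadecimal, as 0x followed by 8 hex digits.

0x9F05BDFD

`seq` follows `id` (8 bytes), so it starts at byte offset 8 and occupies 4 bytes.
Bytes at offsets 8..11: 9F 05 BD FD.
In big-endian order the high byte comes first in memory.
The bytes are already most-significant first: 0x9F05BDFD.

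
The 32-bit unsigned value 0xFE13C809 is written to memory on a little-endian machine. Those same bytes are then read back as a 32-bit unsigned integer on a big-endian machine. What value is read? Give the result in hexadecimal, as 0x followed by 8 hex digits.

0x09C813FE

Stored little-endian, the bytes at ascending addresses are 09 C8 13 FE.
Read back as big-endian, the last byte is least significant, giving 0x09C813FE.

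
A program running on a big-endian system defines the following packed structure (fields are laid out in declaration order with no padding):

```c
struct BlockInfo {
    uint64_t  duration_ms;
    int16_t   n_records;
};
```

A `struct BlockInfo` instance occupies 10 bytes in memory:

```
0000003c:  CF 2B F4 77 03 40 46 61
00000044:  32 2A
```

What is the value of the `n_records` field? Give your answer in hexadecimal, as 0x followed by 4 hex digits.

0x322A

`n_records` follows `duration_ms` (8 bytes), so it starts at byte offset 8 and occupies 2 bytes.
Bytes at offsets 8..9: 32 2A.
Big-endian stores the most-significant byte at the lowest address.
The bytes are already most-significant first: 0x322A.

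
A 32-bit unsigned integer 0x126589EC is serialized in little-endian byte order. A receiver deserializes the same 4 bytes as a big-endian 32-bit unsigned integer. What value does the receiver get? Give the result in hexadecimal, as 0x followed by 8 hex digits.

0xEC896512

Stored little-endian, the bytes at ascending addresses are EC 89 65 12.
Read back as big-endian, the last byte is least significant, giving 0xEC896512.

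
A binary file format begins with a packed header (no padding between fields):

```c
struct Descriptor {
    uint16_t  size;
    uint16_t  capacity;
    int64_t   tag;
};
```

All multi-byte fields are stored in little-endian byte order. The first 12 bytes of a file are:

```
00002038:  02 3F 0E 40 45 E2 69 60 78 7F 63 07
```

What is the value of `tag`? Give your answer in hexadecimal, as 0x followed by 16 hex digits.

0x07637F786069E245

`tag` follows `size` (2 B), `capacity` (2 B), so it starts at offset 2 + 2 = 4 and occupies 8 bytes.
Bytes at offsets 4..11: 45 E2 69 60 78 7F 63 07.
In little-endian order the low byte comes first in memory.
Reassemble most-significant byte first: 07 63 7F 78 60 69 E2 45 → 0x07637F786069E245.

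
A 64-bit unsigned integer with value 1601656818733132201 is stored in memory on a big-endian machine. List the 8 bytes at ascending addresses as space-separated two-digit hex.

16 3A 3A 64 04 AB A9 A9

1601656818733132201 in hexadecimal, padded to 64 bits, is 0x163A3A6404ABA9A9.
Split into bytes (most-significant first): 16 3A 3A 64 04 AB A9 A9.
In big-endian order the high byte comes first in memory.
So the memory order matches the most-significant-first order: 16 3A 3A 64 04 AB A9 A9.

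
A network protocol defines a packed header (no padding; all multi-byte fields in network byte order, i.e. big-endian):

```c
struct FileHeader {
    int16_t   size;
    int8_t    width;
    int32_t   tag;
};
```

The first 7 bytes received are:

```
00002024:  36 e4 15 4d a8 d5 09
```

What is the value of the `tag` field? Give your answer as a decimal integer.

1302910217

`tag` follows `size` (2 B), `width` (1 B), so it starts at offset 2 + 1 = 3 and occupies 4 bytes.
Bytes at offsets 3..6: 4D A8 D5 09.
Big-endian stores the most-significant byte at the lowest address.
The bytes are already most-significant first: 0x4DA8D509.
0x4DA8D509 = 1302910217.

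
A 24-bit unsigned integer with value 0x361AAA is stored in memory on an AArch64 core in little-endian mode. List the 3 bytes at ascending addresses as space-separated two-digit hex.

Split into bytes (most-significant first): 36 1A AA.
In little-endian order the low byte comes first in memory.
So at ascending addresses the bytes are AA 1A 36.

AA 1A 36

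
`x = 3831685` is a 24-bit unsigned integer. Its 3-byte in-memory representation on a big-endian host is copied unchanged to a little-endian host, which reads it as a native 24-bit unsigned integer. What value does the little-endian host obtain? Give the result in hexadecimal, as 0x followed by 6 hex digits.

0x85773A

3831685 in 24-bit hexadecimal is 0x3A7785.
Stored big-endian, the bytes at ascending addresses are 3A 77 85.
Read back as little-endian, the first byte is least significant, giving 0x85773A.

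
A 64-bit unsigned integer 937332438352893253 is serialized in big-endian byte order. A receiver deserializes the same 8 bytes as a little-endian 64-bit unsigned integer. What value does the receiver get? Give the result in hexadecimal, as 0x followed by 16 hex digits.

0x459579F0E212020D

937332438352893253 in 64-bit hexadecimal is 0x0D0212E2F0799545.
Stored big-endian, the bytes at ascending addresses are 0D 02 12 E2 F0 79 95 45.
Read back as little-endian, the first byte is least significant, giving 0x459579F0E212020D.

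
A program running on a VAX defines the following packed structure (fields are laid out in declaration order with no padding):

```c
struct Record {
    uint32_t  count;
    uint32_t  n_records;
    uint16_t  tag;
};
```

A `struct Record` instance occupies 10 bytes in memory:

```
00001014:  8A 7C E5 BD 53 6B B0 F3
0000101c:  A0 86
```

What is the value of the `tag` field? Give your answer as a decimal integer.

34464

`tag` follows `count` (4 B), `n_records` (4 B), so it starts at offset 4 + 4 = 8 and occupies 2 bytes.
Bytes at offsets 8..9: A0 86.
Little-endian stores the least-significant byte at the lowest address.
Reassemble most-significant byte first: 86 A0 → 0x86A0.
0x86A0 = 34464.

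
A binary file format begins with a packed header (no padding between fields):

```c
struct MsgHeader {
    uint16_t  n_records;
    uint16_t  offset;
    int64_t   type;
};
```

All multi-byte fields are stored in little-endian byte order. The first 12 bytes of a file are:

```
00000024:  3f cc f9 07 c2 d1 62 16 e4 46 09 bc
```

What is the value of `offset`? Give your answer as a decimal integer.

2041

`offset` follows `n_records` (2 bytes), so it starts at byte offset 2 and occupies 2 bytes.
Bytes at offsets 2..3: F9 07.
In little-endian order the low byte comes first in memory.
Reassemble most-significant byte first: 07 F9 → 0x07F9.
0x07F9 = 2041.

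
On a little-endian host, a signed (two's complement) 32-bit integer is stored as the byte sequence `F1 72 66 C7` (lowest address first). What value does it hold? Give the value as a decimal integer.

Little-endian stores the least-significant byte at the lowest address.
Reassemble most-significant byte first: C7 66 72 F1 → 0xC76672F1.
Top bit is set, so as a signed 32-bit value this is 0xC76672F1 − 2^32 = -949587215.

-949587215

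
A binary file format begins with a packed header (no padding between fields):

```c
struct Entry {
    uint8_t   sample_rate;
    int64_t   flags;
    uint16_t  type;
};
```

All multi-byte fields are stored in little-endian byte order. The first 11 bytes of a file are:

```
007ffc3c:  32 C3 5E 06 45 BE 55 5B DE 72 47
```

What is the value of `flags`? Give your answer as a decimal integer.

`flags` follows `sample_rate` (1 byte), so it starts at byte offset 1 and occupies 8 bytes.
Bytes at offsets 1..8: C3 5E 06 45 BE 55 5B DE.
In little-endian order the low byte comes first in memory.
Reassemble most-significant byte first: DE 5B 55 BE 45 06 5E C3 → 0xDE5B55BE45065EC3.
Top bit is set, so as a signed 64-bit value this is 0xDE5B55BE45065EC3 − 2^64 = -2424249698718687549.

-2424249698718687549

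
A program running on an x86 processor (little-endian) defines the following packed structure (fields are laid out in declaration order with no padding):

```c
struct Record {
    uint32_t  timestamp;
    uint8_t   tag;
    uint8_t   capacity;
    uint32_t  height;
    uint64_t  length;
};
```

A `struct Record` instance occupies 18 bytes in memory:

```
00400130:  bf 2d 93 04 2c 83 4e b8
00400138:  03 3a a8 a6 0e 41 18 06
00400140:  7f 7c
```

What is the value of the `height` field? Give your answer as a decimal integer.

`height` follows `timestamp` (4 B), `tag` (1 B), `capacity` (1 B), so it starts at offset 4 + 1 + 1 = 6 and occupies 4 bytes.
Bytes at offsets 6..9: 4E B8 03 3A.
Little-endian stores the least-significant byte at the lowest address.
Reassemble most-significant byte first: 3A 03 B8 4E → 0x3A03B84E.
0x3A03B84E = 973322318.

973322318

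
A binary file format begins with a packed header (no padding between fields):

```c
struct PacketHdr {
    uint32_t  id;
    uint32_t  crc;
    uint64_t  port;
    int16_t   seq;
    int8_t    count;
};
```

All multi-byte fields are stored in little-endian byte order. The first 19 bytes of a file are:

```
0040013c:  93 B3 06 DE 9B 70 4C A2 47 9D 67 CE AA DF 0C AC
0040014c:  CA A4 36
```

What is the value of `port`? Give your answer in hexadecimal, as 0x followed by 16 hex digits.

0xAC0CDFAACE679D47

`port` follows `id` (4 B), `crc` (4 B), so it starts at offset 4 + 4 = 8 and occupies 8 bytes.
Bytes at offsets 8..15: 47 9D 67 CE AA DF 0C AC.
Little-endian: lowest address holds the least-significant byte.
Reassemble most-significant byte first: AC 0C DF AA CE 67 9D 47 → 0xAC0CDFAACE679D47.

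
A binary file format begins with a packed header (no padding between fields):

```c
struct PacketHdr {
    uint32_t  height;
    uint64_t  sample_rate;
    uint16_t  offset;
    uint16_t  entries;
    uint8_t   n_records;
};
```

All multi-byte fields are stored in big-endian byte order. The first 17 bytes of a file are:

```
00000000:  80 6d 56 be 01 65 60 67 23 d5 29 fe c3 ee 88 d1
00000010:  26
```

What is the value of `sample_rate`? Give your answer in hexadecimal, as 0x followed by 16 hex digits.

`sample_rate` follows `height` (4 bytes), so it starts at byte offset 4 and occupies 8 bytes.
Bytes at offsets 4..11: 01 65 60 67 23 D5 29 FE.
In big-endian order the high byte comes first in memory.
The bytes are already most-significant first: 0x0165606723D529FE.

0x0165606723D529FE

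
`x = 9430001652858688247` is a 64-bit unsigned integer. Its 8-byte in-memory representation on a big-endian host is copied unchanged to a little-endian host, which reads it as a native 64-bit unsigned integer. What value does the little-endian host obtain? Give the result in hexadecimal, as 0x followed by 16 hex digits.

9430001652858688247 in 64-bit hexadecimal is 0x82DE188A7DFD12F7.
Stored big-endian, the bytes at ascending addresses are 82 DE 18 8A 7D FD 12 F7.
Read back as little-endian, the first byte is least significant, giving 0xF712FD7D8A18DE82.

0xF712FD7D8A18DE82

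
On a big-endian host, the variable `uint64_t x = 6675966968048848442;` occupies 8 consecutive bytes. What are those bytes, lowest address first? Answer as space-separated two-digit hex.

5C A5 CC 96 2E CB 0E 3A

6675966968048848442 in hexadecimal, padded to 64 bits, is 0x5CA5CC962ECB0E3A.
Split into bytes (most-significant first): 5C A5 CC 96 2E CB 0E 3A.
Big-endian: lowest address holds the most-significant byte.
So the memory order matches the most-significant-first order: 5C A5 CC 96 2E CB 0E 3A.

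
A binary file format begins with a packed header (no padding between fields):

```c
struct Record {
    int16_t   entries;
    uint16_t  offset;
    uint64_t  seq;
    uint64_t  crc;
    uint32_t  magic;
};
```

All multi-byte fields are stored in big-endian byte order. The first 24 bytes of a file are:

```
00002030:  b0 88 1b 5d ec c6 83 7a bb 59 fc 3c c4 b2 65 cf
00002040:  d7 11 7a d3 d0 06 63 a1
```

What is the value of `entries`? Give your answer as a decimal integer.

`entries` is the first field, at byte offset 0, occupying 2 bytes.
Bytes at offsets 0..1: B0 88.
Big-endian stores the most-significant byte at the lowest address.
The bytes are already most-significant first: 0xB088.
Top bit is set, so as a signed 16-bit value this is 0xB088 − 2^16 = -20344.

-20344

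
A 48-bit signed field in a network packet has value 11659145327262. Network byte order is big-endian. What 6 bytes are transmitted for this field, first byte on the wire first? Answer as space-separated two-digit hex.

0A 9A 9B 37 32 9E

11659145327262 in hexadecimal, padded to 48 bits, is 0x0A9A9B37329E.
Split into bytes (most-significant first): 0A 9A 9B 37 32 9E.
In big-endian order the high byte comes first in memory.
So the memory order matches the most-significant-first order: 0A 9A 9B 37 32 9E.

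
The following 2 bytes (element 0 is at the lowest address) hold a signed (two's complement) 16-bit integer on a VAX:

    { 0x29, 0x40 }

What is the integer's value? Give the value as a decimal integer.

Little-endian stores the least-significant byte at the lowest address.
Reassemble most-significant byte first: 40 29 → 0x4029.
0x4029 = 16425.

16425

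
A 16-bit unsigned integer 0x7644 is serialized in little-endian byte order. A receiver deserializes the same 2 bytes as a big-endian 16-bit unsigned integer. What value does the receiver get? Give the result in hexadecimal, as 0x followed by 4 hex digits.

0x4476

Stored little-endian, the bytes at ascending addresses are 44 76.
Read back as big-endian, the last byte is least significant, giving 0x4476.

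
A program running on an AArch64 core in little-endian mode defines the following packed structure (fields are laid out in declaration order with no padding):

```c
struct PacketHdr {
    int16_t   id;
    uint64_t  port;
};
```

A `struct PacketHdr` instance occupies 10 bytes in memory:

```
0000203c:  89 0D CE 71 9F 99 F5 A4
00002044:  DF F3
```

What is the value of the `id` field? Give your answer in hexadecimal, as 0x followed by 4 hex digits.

`id` is the first field, at byte offset 0, occupying 2 bytes.
Bytes at offsets 0..1: 89 0D.
Little-endian stores the least-significant byte at the lowest address.
Reassemble most-significant byte first: 0D 89 → 0x0D89.

0x0D89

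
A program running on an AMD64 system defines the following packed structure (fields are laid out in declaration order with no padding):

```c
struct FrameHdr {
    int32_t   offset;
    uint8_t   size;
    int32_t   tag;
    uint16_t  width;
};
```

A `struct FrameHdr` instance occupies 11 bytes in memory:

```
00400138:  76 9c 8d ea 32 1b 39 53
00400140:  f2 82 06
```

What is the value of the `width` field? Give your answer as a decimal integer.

1666

`width` follows `offset` (4 B), `size` (1 B), `tag` (4 B), so it starts at offset 4 + 1 + 4 = 9 and occupies 2 bytes.
Bytes at offsets 9..10: 82 06.
Little-endian: lowest address holds the least-significant byte.
Reassemble most-significant byte first: 06 82 → 0x0682.
0x0682 = 1666.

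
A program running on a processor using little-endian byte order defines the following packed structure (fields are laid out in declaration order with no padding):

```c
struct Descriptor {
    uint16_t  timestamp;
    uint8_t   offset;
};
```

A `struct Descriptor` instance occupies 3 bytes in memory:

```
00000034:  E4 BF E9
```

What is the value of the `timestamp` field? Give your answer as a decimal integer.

`timestamp` is the first field, at byte offset 0, occupying 2 bytes.
Bytes at offsets 0..1: E4 BF.
Little-endian stores the least-significant byte at the lowest address.
Reassemble most-significant byte first: BF E4 → 0xBFE4.
0xBFE4 = 49124.

49124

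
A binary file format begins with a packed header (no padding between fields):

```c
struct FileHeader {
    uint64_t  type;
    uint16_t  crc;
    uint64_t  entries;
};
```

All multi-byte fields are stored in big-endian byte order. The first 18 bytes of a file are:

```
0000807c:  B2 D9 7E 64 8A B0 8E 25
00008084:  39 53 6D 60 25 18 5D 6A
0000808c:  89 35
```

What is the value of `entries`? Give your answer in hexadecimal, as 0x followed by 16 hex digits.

`entries` follows `type` (8 B), `crc` (2 B), so it starts at offset 8 + 2 = 10 and occupies 8 bytes.
Bytes at offsets 10..17: 6D 60 25 18 5D 6A 89 35.
Big-endian stores the most-significant byte at the lowest address.
The bytes are already most-significant first: 0x6D6025185D6A8935.

0x6D6025185D6A8935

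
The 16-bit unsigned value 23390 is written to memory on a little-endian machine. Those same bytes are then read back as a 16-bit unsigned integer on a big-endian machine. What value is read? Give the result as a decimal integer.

23390 in 16-bit hexadecimal is 0x5B5E.
Stored little-endian, the bytes at ascending addresses are 5E 5B.
Read back as big-endian, the last byte is least significant, giving 0x5E5B.
0x5E5B = 24155.

24155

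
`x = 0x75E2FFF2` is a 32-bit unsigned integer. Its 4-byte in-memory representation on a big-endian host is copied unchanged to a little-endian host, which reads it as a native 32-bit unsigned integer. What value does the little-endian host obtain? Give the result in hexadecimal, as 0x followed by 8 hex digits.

Stored big-endian, the bytes at ascending addresses are 75 E2 FF F2.
Read back as little-endian, the first byte is least significant, giving 0xF2FFE275.

0xF2FFE275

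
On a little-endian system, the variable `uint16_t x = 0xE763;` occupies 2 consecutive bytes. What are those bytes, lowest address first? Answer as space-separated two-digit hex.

Split into bytes (most-significant first): E7 63.
In little-endian order the low byte comes first in memory.
So at ascending addresses the bytes are 63 E7.

63 E7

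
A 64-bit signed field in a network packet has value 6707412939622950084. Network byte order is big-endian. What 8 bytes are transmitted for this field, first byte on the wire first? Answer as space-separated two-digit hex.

5D 15 84 87 FC 15 A4 C4

6707412939622950084 in hexadecimal, padded to 64 bits, is 0x5D158487FC15A4C4.
Split into bytes (most-significant first): 5D 15 84 87 FC 15 A4 C4.
In big-endian order the high byte comes first in memory.
So the memory order matches the most-significant-first order: 5D 15 84 87 FC 15 A4 C4.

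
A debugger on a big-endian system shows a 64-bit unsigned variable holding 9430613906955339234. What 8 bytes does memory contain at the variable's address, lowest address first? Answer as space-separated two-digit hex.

82 E0 45 62 01 EE 85 E2

9430613906955339234 in hexadecimal, padded to 64 bits, is 0x82E0456201EE85E2.
Split into bytes (most-significant first): 82 E0 45 62 01 EE 85 E2.
In big-endian order the high byte comes first in memory.
So the memory order matches the most-significant-first order: 82 E0 45 62 01 EE 85 E2.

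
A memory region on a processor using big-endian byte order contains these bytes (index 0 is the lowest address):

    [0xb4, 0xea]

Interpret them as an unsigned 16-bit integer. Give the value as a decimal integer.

Big-endian stores the most-significant byte at the lowest address.
The bytes are already most-significant first: 0xB4EA.
0xB4EA = 46314.

46314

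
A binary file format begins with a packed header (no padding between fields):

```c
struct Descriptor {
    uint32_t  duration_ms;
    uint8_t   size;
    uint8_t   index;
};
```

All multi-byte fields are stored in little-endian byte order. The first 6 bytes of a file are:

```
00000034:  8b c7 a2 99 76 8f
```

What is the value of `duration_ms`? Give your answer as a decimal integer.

`duration_ms` is the first field, at byte offset 0, occupying 4 bytes.
Bytes at offsets 0..3: 8B C7 A2 99.
Little-endian stores the least-significant byte at the lowest address.
Reassemble most-significant byte first: 99 A2 C7 8B → 0x99A2C78B.
0x99A2C78B = 2577581963.

2577581963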